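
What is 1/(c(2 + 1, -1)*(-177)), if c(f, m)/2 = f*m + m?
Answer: 1/1416 ≈ 0.00070621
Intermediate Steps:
c(f, m) = 2*m + 2*f*m (c(f, m) = 2*(f*m + m) = 2*(m + f*m) = 2*m + 2*f*m)
1/(c(2 + 1, -1)*(-177)) = 1/((2*(-1)*(1 + (2 + 1)))*(-177)) = 1/((2*(-1)*(1 + 3))*(-177)) = 1/((2*(-1)*4)*(-177)) = 1/(-8*(-177)) = 1/1416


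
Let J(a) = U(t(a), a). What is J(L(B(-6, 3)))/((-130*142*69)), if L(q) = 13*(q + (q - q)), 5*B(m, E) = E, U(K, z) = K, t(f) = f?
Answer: -1/163300 ≈ -6.1237e-6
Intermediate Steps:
B(m, E) = E/5
L(q) = 13*q (L(q) = 13*(q + 0) = 13*q)
J(a) = a
J(L(B(-6, 3)))/((-130*142*69)) = (13*((⅕)*3))/((-130*142*69)) = (13*(⅗))/((-18460*69)) = (39/5)/(-1273740) = (39/5)*(-1/1273740) = -1/163300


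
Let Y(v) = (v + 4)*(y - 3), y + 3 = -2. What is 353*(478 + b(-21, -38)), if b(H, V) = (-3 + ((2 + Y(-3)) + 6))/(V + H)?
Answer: 9956365/59 ≈ 1.6875e+5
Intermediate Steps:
y = -5 (y = -3 - 2 = -5)
Y(v) = -32 - 8*v (Y(v) = (v + 4)*(-5 - 3) = (4 + v)*(-8) = -32 - 8*v)
b(H, V) = -3/(H + V) (b(H, V) = (-3 + ((2 + (-32 - 8*(-3))) + 6))/(V + H) = (-3 + ((2 + (-32 + 24)) + 6))/(H + V) = (-3 + ((2 - 8) + 6))/(H + V) = (-3 + (-6 + 6))/(H + V) = (-3 + 0)/(H + V) = -3/(H + V))
353*(478 + b(-21, -38)) = 353*(478 - 3/(-21 - 38)) = 353*(478 - 3/(-59)) = 353*(478 - 3*(-1/59)) = 353*(478 + 3/59) = 353*(28205/59) = 9956365/59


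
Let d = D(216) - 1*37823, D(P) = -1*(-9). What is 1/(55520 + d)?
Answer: 1/17706 ≈ 5.6478e-5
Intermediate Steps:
D(P) = 9
d = -37814 (d = 9 - 1*37823 = 9 - 37823 = -37814)
1/(55520 + d) = 1/(55520 - 37814) = 1/17706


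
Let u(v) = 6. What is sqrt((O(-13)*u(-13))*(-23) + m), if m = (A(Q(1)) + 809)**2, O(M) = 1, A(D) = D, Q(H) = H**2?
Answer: sqrt(655962) ≈ 809.92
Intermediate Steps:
m = 656100 (m = (1**2 + 809)**2 = (1 + 809)**2 = 810**2 = 656100)
sqrt((O(-13)*u(-13))*(-23) + m) = sqrt((1*6)*(-23) + 656100) = sqrt(6*(-23) + 656100) = sqrt(-138 + 656100) = sqrt(655962)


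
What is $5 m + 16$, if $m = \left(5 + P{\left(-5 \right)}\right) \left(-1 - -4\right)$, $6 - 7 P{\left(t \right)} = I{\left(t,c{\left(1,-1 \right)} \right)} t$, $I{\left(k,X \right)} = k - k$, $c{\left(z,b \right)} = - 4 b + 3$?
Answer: $\frac{727}{7} \approx 103.86$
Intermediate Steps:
$c{\left(z,b \right)} = 3 - 4 b$
$I{\left(k,X \right)} = 0$
$P{\left(t \right)} = \frac{6}{7}$ ($P{\left(t \right)} = \frac{6}{7} - \frac{0 t}{7} = \frac{6}{7} - 0 = \frac{6}{7} + 0 = \frac{6}{7}$)
$m = \frac{123}{7}$ ($m = \left(5 + \frac{6}{7}\right) \left(-1 - -4\right) = \frac{41 \left(-1 + 4\right)}{7} = \frac{41}{7} \cdot 3 = \frac{123}{7} \approx 17.571$)
$5 m + 16 = 5 \cdot \frac{123}{7} + 16 = \frac{615}{7} + 16 = \frac{727}{7}$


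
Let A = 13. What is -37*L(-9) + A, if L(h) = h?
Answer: 346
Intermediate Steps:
-37*L(-9) + A = -37*(-9) + 13 = 333 + 13 = 346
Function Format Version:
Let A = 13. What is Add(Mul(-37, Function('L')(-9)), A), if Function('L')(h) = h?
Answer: 346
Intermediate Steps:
Add(Mul(-37, Function('L')(-9)), A) = Add(Mul(-37, -9), 13) = Add(333, 13) = 346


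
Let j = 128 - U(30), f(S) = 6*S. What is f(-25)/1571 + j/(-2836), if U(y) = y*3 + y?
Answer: -109492/1113839 ≈ -0.098301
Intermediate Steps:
U(y) = 4*y (U(y) = 3*y + y = 4*y)
j = 8 (j = 128 - 4*30 = 128 - 1*120 = 128 - 120 = 8)
f(-25)/1571 + j/(-2836) = (6*(-25))/1571 + 8/(-2836) = -150*1/1571 + 8*(-1/2836) = -150/1571 - 2/709 = -109492/1113839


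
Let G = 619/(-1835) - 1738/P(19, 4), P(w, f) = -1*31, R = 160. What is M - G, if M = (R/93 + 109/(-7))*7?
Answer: -26056318/170655 ≈ -152.68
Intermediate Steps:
P(w, f) = -31
M = -9017/93 (M = (160/93 + 109/(-7))*7 = (160*(1/93) + 109*(-1/7))*7 = (160/93 - 109/7)*7 = -9017/651*7 = -9017/93 ≈ -96.957)
G = 3170041/56885 (G = 619/(-1835) - 1738/(-31) = 619*(-1/1835) - 1738*(-1/31) = -619/1835 + 1738/31 = 3170041/56885 ≈ 55.727)
M - G = -9017/93 - 1*3170041/56885 = -9017/93 - 3170041/56885 = -26056318/170655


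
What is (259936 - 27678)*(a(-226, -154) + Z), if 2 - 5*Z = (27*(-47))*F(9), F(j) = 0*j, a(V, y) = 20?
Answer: 23690316/5 ≈ 4.7381e+6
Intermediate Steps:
F(j) = 0
Z = ⅖ (Z = ⅖ - 27*(-47)*0/5 = ⅖ - (-1269)*0/5 = ⅖ - ⅕*0 = ⅖ + 0 = ⅖ ≈ 0.40000)
(259936 - 27678)*(a(-226, -154) + Z) = (259936 - 27678)*(20 + ⅖) = 232258*(102/5) = 23690316/5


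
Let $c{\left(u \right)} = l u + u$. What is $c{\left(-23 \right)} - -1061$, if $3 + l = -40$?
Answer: $2027$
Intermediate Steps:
$l = -43$ ($l = -3 - 40 = -43$)
$c{\left(u \right)} = - 42 u$ ($c{\left(u \right)} = - 43 u + u = - 42 u$)
$c{\left(-23 \right)} - -1061 = \left(-42\right) \left(-23\right) - -1061 = 966 + 1061 = 2027$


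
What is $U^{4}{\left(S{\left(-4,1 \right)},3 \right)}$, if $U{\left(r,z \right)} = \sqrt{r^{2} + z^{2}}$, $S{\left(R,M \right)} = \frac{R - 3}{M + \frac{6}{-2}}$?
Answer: $\frac{7225}{16} \approx 451.56$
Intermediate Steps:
$S{\left(R,M \right)} = \frac{-3 + R}{-3 + M}$ ($S{\left(R,M \right)} = \frac{-3 + R}{M + 6 \left(- \frac{1}{2}\right)} = \frac{-3 + R}{M - 3} = \frac{-3 + R}{-3 + M}$)
$U^{4}{\left(S{\left(-4,1 \right)},3 \right)} = \left(\sqrt{\left(\frac{-3 - 4}{-3 + 1}\right)^{2} + 3^{2}}\right)^{4} = \left(\sqrt{\left(\frac{1}{-2} \left(-7\right)\right)^{2} + 9}\right)^{4} = \left(\sqrt{\left(\left(- \frac{1}{2}\right) \left(-7\right)\right)^{2} + 9}\right)^{4} = \left(\sqrt{\left(\frac{7}{2}\right)^{2} + 9}\right)^{4} = \left(\sqrt{\frac{49}{4} + 9}\right)^{4} = \left(\sqrt{\frac{85}{4}}\right)^{4} = \left(\frac{\sqrt{85}}{2}\right)^{4} = \frac{7225}{16}$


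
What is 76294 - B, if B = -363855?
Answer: 440149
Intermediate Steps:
76294 - B = 76294 - 1*(-363855) = 76294 + 363855 = 440149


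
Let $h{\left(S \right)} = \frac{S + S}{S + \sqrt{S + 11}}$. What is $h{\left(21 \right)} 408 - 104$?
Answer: $\frac{317320}{409} - \frac{68544 \sqrt{2}}{409} \approx 538.84$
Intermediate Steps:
$h{\left(S \right)} = \frac{2 S}{S + \sqrt{11 + S}}$
$h{\left(21 \right)} 408 - 104 = 2 \cdot 21 \frac{1}{21 + \sqrt{11 + 21}} \cdot 408 - 104 = 2 \cdot 21 \frac{1}{21 + \sqrt{32}} \cdot 408 - 104 = 2 \cdot 21 \frac{1}{21 + 4 \sqrt{2}} \cdot 408 - 104 = \frac{42}{21 + 4 \sqrt{2}} \cdot 408 - 104 = \frac{17136}{21 + 4 \sqrt{2}} - 104 = -104 + \frac{17136}{21 + 4 \sqrt{2}}$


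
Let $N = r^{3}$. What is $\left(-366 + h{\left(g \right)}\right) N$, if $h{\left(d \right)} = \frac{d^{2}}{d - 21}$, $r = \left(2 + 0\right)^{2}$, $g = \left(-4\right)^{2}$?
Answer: $- \frac{133504}{5} \approx -26701.0$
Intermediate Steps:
$g = 16$
$r = 4$ ($r = 2^{2} = 4$)
$h{\left(d \right)} = \frac{d^{2}}{-21 + d}$
$N = 64$ ($N = 4^{3} = 64$)
$\left(-366 + h{\left(g \right)}\right) N = \left(-366 + \frac{16^{2}}{-21 + 16}\right) 64 = \left(-366 + \frac{256}{-5}\right) 64 = \left(-366 + 256 \left(- \frac{1}{5}\right)\right) 64 = \left(-366 - \frac{256}{5}\right) 64 = \left(- \frac{2086}{5}\right) 64 = - \frac{133504}{5}$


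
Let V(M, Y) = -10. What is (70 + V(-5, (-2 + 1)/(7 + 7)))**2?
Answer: 3600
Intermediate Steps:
(70 + V(-5, (-2 + 1)/(7 + 7)))**2 = (70 - 10)**2 = 60**2 = 3600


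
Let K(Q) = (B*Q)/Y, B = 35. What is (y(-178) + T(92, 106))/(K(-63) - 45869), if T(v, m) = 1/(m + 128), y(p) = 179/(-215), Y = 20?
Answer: 83342/4626432135 ≈ 1.8014e-5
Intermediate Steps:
y(p) = -179/215 (y(p) = 179*(-1/215) = -179/215)
T(v, m) = 1/(128 + m)
K(Q) = 7*Q/4 (K(Q) = (35*Q)/20 = (35*Q)*(1/20) = 7*Q/4)
(y(-178) + T(92, 106))/(K(-63) - 45869) = (-179/215 + 1/(128 + 106))/((7/4)*(-63) - 45869) = (-179/215 + 1/234)/(-441/4 - 45869) = (-179/215 + 1/234)/(-183917/4) = -41671/50310*(-4/183917) = 83342/4626432135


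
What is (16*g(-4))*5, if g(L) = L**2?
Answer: 1280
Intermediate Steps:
(16*g(-4))*5 = (16*(-4)**2)*5 = (16*16)*5 = 256*5 = 1280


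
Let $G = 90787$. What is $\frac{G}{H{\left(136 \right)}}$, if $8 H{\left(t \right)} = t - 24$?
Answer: $\frac{90787}{14} \approx 6484.8$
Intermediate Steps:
$H{\left(t \right)} = -3 + \frac{t}{8}$ ($H{\left(t \right)} = \frac{t - 24}{8} = \frac{-24 + t}{8} = -3 + \frac{t}{8}$)
$\frac{G}{H{\left(136 \right)}} = \frac{90787}{-3 + \frac{1}{8} \cdot 136} = \frac{90787}{-3 + 17} = \frac{90787}{14}$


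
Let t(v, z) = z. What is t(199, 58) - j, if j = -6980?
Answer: 7038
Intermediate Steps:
t(199, 58) - j = 58 - 1*(-6980) = 58 + 6980 = 7038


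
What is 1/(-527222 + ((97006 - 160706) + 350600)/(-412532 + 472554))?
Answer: -30011/15822315992 ≈ -1.8968e-6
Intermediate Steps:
1/(-527222 + ((97006 - 160706) + 350600)/(-412532 + 472554)) = 1/(-527222 + (-63700 + 350600)/60022) = 1/(-527222 + 286900*(1/60022)) = 1/(-527222 + 143450/30011) = 1/(-15822315992/30011) = -30011/15822315992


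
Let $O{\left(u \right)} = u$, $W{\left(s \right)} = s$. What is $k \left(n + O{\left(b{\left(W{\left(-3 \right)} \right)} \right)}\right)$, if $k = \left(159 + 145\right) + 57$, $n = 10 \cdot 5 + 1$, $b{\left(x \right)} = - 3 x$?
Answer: $21660$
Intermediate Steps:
$n = 51$ ($n = 50 + 1 = 51$)
$k = 361$ ($k = 304 + 57 = 361$)
$k \left(n + O{\left(b{\left(W{\left(-3 \right)} \right)} \right)}\right) = 361 \left(51 - -9\right) = 361 \left(51 + 9\right) = 361 \cdot 60 = 21660$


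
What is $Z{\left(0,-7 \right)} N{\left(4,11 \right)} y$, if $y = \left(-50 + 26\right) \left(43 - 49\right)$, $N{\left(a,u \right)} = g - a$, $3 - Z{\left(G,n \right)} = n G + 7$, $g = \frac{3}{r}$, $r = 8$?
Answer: $2088$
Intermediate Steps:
$g = \frac{3}{8} \approx 0.375$
$Z{\left(G,n \right)} = -4 - G n$ ($Z{\left(G,n \right)} = 3 - \left(n G + 7\right) = 3 - \left(G n + 7\right) = 3 - \left(7 + G n\right) = -4 - G n$)
$N{\left(a,u \right)} = \frac{3}{8} - a$
$y = 144$ ($y = \left(-24\right) \left(-6\right) = 144$)
$Z{\left(0,-7 \right)} N{\left(4,11 \right)} y = \left(-4 - 0 \left(-7\right)\right) \left(\frac{3}{8} - 4\right) 144 = \left(-4 + 0\right) \left(\frac{3}{8} - 4\right) 144 = \left(-4\right) \left(- \frac{29}{8}\right) 144 = \frac{29}{2} \cdot 144 = 2088$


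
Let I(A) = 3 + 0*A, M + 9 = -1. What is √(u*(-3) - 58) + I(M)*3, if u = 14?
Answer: 9 + 10*I ≈ 9.0 + 10.0*I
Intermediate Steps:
M = -10 (M = -9 - 1 = -10)
I(A) = 3 (I(A) = 3 + 0 = 3)
√(u*(-3) - 58) + I(M)*3 = √(14*(-3) - 58) + 3*3 = √(-42 - 58) + 9 = √(-100) + 9 = 10*I + 9 = 9 + 10*I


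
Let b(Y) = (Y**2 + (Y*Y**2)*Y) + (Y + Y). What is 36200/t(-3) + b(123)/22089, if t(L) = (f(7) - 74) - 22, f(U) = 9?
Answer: 6371617864/640581 ≈ 9946.6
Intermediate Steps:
b(Y) = Y**2 + Y**4 + 2*Y (b(Y) = (Y**2 + Y**3*Y) + 2*Y = (Y**2 + Y**4) + 2*Y = Y**2 + Y**4 + 2*Y)
t(L) = -87 (t(L) = (9 - 74) - 22 = -65 - 22 = -87)
36200/t(-3) + b(123)/22089 = 36200/(-87) + (123*(2 + 123 + 123**3))/22089 = 36200*(-1/87) + (123*(2 + 123 + 1860867))*(1/22089) = -36200/87 + (123*1860992)*(1/22089) = -36200/87 + 228902016*(1/22089) = -36200/87 + 76300672/7363 = 6371617864/640581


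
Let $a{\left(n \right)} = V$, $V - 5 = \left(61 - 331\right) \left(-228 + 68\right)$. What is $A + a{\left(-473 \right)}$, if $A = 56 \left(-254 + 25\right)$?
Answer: $30381$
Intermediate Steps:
$A = -12824$ ($A = 56 \left(-229\right) = -12824$)
$V = 43205$ ($V = 5 + \left(61 - 331\right) \left(-228 + 68\right) = 5 - -43200 = 5 + 43200 = 43205$)
$a{\left(n \right)} = 43205$
$A + a{\left(-473 \right)} = -12824 + 43205 = 30381$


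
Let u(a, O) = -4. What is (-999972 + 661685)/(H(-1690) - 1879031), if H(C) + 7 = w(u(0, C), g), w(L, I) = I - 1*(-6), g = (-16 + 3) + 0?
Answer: 338287/1879045 ≈ 0.18003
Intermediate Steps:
g = -13 (g = -13 + 0 = -13)
w(L, I) = 6 + I (w(L, I) = I + 6 = 6 + I)
H(C) = -14 (H(C) = -7 + (6 - 13) = -7 - 7 = -14)
(-999972 + 661685)/(H(-1690) - 1879031) = (-999972 + 661685)/(-14 - 1879031) = -338287/(-1879045) = -338287*(-1/1879045) = 338287/1879045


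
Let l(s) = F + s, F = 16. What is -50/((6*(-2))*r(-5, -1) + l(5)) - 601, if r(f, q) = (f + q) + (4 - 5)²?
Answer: -48731/81 ≈ -601.62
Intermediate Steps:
r(f, q) = 1 + f + q (r(f, q) = (f + q) + (-1)² = (f + q) + 1 = 1 + f + q)
l(s) = 16 + s
-50/((6*(-2))*r(-5, -1) + l(5)) - 601 = -50/((6*(-2))*(1 - 5 - 1) + (16 + 5)) - 601 = -50/(-12*(-5) + 21) - 601 = -50/(60 + 21) - 601 = -50/81 - 601 = -48731/81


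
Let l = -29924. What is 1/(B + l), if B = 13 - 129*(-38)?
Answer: -1/25009 ≈ -3.9986e-5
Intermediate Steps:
B = 4915 (B = 13 + 4902 = 4915)
1/(B + l) = 1/(4915 - 29924) = 1/(-25009) = -1/25009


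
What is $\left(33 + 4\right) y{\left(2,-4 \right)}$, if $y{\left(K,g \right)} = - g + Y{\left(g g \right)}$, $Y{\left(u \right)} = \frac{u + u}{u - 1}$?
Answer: $\frac{3404}{15} \approx 226.93$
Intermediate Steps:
$Y{\left(u \right)} = \frac{2 u}{-1 + u}$
$y{\left(K,g \right)} = - g + \frac{2 g^{2}}{-1 + g^{2}}$ ($y{\left(K,g \right)} = - g + \frac{2 g g}{-1 + g g} = - g + \frac{2 g^{2}}{-1 + g^{2}}$)
$\left(33 + 4\right) y{\left(2,-4 \right)} = \left(33 + 4\right) \left(- \frac{4 \left(1 - \left(-4\right)^{2} + 2 \left(-4\right)\right)}{-1 + \left(-4\right)^{2}}\right) = 37 \left(- \frac{4 \left(1 - 16 - 8\right)}{-1 + 16}\right) = 37 \left(- \frac{4 \left(1 - 16 - 8\right)}{15}\right) = 37 \left(\left(-4\right) \frac{1}{15} \left(-23\right)\right) = 37 \cdot \frac{92}{15} = \frac{3404}{15}$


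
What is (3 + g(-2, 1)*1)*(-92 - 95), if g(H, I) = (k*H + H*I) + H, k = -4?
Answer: -1309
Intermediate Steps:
g(H, I) = -3*H + H*I (g(H, I) = (-4*H + H*I) + H = -3*H + H*I)
(3 + g(-2, 1)*1)*(-92 - 95) = (3 - 2*(-3 + 1)*1)*(-92 - 95) = (3 - 2*(-2)*1)*(-187) = (3 + 4*1)*(-187) = (3 + 4)*(-187) = 7*(-187) = -1309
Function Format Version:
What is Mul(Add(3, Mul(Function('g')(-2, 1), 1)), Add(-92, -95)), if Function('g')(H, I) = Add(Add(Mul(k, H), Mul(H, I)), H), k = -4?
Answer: -1309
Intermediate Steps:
Function('g')(H, I) = Add(Mul(-3, H), Mul(H, I)) (Function('g')(H, I) = Add(Add(Mul(-4, H), Mul(H, I)), H) = Add(Mul(-3, H), Mul(H, I)))
Mul(Add(3, Mul(Function('g')(-2, 1), 1)), Add(-92, -95)) = Mul(Add(3, Mul(Mul(-2, Add(-3, 1)), 1)), Add(-92, -95)) = Mul(Add(3, Mul(Mul(-2, -2), 1)), -187) = Mul(Add(3, Mul(4, 1)), -187) = Mul(Add(3, 4), -187) = Mul(7, -187) = -1309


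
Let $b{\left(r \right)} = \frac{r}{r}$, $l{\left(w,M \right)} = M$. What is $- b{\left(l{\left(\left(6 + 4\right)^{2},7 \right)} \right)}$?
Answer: $-1$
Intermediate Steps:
$b{\left(r \right)} = 1$
$- b{\left(l{\left(\left(6 + 4\right)^{2},7 \right)} \right)} = \left(-1\right) 1 = -1$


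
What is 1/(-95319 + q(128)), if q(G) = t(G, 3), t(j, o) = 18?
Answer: -1/95301 ≈ -1.0493e-5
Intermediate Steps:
q(G) = 18
1/(-95319 + q(128)) = 1/(-95319 + 18) = 1/(-95301) = -1/95301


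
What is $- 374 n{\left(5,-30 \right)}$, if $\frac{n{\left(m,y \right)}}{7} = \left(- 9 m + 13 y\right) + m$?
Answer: $1125740$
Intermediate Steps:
$n{\left(m,y \right)} = - 56 m + 91 y$ ($n{\left(m,y \right)} = 7 \left(\left(- 9 m + 13 y\right) + m\right) = 7 \left(- 8 m + 13 y\right) = - 56 m + 91 y$)
$- 374 n{\left(5,-30 \right)} = - 374 \left(\left(-56\right) 5 + 91 \left(-30\right)\right) = - 374 \left(-280 - 2730\right) = \left(-374\right) \left(-3010\right) = 1125740$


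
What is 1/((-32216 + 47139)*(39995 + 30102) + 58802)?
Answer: 1/1046116333 ≈ 9.5592e-10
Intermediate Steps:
1/((-32216 + 47139)*(39995 + 30102) + 58802) = 1/(14923*70097 + 58802) = 1/(1046057531 + 58802) = 1/1046116333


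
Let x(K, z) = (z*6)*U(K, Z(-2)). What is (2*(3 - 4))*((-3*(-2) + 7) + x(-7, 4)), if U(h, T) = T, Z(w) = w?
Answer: 70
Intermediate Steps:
x(K, z) = -12*z (x(K, z) = (z*6)*(-2) = (6*z)*(-2) = -12*z)
(2*(3 - 4))*((-3*(-2) + 7) + x(-7, 4)) = (2*(3 - 4))*((-3*(-2) + 7) - 12*4) = (2*(-1))*((6 + 7) - 48) = -2*(13 - 48) = -2*(-35) = 70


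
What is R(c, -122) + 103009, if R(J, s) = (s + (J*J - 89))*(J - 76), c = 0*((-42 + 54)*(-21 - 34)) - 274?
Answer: -26099741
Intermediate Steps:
c = -274 (c = 0*(12*(-55)) - 274 = 0*(-660) - 274 = 0 - 274 = -274)
R(J, s) = (-76 + J)*(-89 + s + J²) (R(J, s) = (s + (J² - 89))*(-76 + J) = (s + (-89 + J²))*(-76 + J) = (-89 + s + J²)*(-76 + J) = (-76 + J)*(-89 + s + J²))
R(c, -122) + 103009 = (6764 + (-274)³ - 89*(-274) - 76*(-122) - 76*(-274)² - 274*(-122)) + 103009 = (6764 - 20570824 + 24386 + 9272 - 76*75076 + 33428) + 103009 = (6764 - 20570824 + 24386 + 9272 - 5705776 + 33428) + 103009 = -26202750 + 103009 = -26099741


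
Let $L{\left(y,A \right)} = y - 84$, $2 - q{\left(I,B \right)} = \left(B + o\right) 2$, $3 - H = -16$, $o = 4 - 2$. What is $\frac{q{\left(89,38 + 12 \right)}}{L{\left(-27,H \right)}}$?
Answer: $\frac{34}{37} \approx 0.91892$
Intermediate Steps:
$o = 2$ ($o = 4 - 2 = 2$)
$H = 19$ ($H = 3 - -16 = 3 + 16 = 19$)
$q{\left(I,B \right)} = -2 - 2 B$ ($q{\left(I,B \right)} = 2 - \left(B + 2\right) 2 = 2 - \left(2 + B\right) 2 = 2 - \left(4 + 2 B\right) = -2 - 2 B$)
$L{\left(y,A \right)} = -84 + y$
$\frac{q{\left(89,38 + 12 \right)}}{L{\left(-27,H \right)}} = \frac{-2 - 2 \left(38 + 12\right)}{-84 - 27} = \frac{-2 - 100}{-111} = \left(-2 - 100\right) \left(- \frac{1}{111}\right) = \left(-102\right) \left(- \frac{1}{111}\right) = \frac{34}{37}$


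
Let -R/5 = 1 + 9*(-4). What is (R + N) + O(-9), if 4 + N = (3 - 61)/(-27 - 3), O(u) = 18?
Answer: 2864/15 ≈ 190.93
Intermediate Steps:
R = 175 (R = -5*(1 + 9*(-4)) = -5*(1 - 36) = -5*(-35) = 175)
N = -31/15 (N = -4 + (3 - 61)/(-27 - 3) = -4 - 58/(-30) = -4 - 58*(-1/30) = -4 + 29/15 = -31/15 ≈ -2.0667)
(R + N) + O(-9) = (175 - 31/15) + 18 = 2594/15 + 18 = 2864/15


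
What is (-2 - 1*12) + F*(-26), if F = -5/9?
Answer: 4/9 ≈ 0.44444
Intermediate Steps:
F = -5/9 (F = (⅑)*(-5) = -5/9 ≈ -0.55556)
(-2 - 1*12) + F*(-26) = (-2 - 1*12) - 5/9*(-26) = (-2 - 12) + 130/9 = -14 + 130/9 = 4/9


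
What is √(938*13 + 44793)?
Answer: 7*√1163 ≈ 238.72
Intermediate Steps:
√(938*13 + 44793) = √(12194 + 44793) = √56987 = 7*√1163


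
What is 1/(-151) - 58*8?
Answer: -70065/151 ≈ -464.01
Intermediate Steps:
1/(-151) - 58*8 = -1/151 - 464 = -70065/151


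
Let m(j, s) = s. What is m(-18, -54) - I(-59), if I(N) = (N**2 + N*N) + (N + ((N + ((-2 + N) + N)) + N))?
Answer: -6719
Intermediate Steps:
I(N) = -2 + 2*N**2 + 5*N (I(N) = (N**2 + N**2) + (N + ((N + (-2 + 2*N)) + N)) = 2*N**2 + (N + ((-2 + 3*N) + N)) = 2*N**2 + (N + (-2 + 4*N)) = 2*N**2 + (-2 + 5*N) = -2 + 2*N**2 + 5*N)
m(-18, -54) - I(-59) = -54 - (-2 + 2*(-59)**2 + 5*(-59)) = -54 - (-2 + 2*3481 - 295) = -54 - (-2 + 6962 - 295) = -54 - 1*6665 = -54 - 6665 = -6719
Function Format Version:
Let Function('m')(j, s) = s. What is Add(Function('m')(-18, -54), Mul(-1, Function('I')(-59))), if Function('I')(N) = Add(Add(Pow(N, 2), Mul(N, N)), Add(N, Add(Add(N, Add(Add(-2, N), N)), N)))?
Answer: -6719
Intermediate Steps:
Function('I')(N) = Add(-2, Mul(2, Pow(N, 2)), Mul(5, N)) (Function('I')(N) = Add(Add(Pow(N, 2), Pow(N, 2)), Add(N, Add(Add(N, Add(-2, Mul(2, N))), N))) = Add(Mul(2, Pow(N, 2)), Add(N, Add(Add(-2, Mul(3, N)), N))) = Add(Mul(2, Pow(N, 2)), Add(N, Add(-2, Mul(4, N)))) = Add(Mul(2, Pow(N, 2)), Add(-2, Mul(5, N))) = Add(-2, Mul(2, Pow(N, 2)), Mul(5, N)))
Add(Function('m')(-18, -54), Mul(-1, Function('I')(-59))) = Add(-54, Mul(-1, Add(-2, Mul(2, Pow(-59, 2)), Mul(5, -59)))) = Add(-54, Mul(-1, Add(-2, Mul(2, 3481), -295))) = Add(-54, Mul(-1, Add(-2, 6962, -295))) = Add(-54, Mul(-1, 6665)) = Add(-54, -6665) = -6719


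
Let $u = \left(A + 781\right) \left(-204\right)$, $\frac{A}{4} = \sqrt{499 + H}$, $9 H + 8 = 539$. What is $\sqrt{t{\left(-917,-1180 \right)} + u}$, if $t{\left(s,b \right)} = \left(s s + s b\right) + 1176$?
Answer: $3 \sqrt{196089 - 272 \sqrt{62}} \approx 1321.2$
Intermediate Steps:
$H = 59$ ($H = - \frac{8}{9} + \frac{1}{9} \cdot 539 = - \frac{8}{9} + \frac{539}{9} = 59$)
$A = 12 \sqrt{62}$ ($A = 4 \sqrt{499 + 59} = 4 \sqrt{558} = 4 \cdot 3 \sqrt{62} = 12 \sqrt{62} \approx 94.488$)
$t{\left(s,b \right)} = 1176 + s^{2} + b s$ ($t{\left(s,b \right)} = \left(s^{2} + b s\right) + 1176 = 1176 + s^{2} + b s$)
$u = -159324 - 2448 \sqrt{62}$ ($u = \left(12 \sqrt{62} + 781\right) \left(-204\right) = \left(781 + 12 \sqrt{62}\right) \left(-204\right) = -159324 - 2448 \sqrt{62} \approx -1.786 \cdot 10^{5}$)
$\sqrt{t{\left(-917,-1180 \right)} + u} = \sqrt{\left(1176 + \left(-917\right)^{2} - -1082060\right) - \left(159324 + 2448 \sqrt{62}\right)} = \sqrt{\left(1176 + 840889 + 1082060\right) - \left(159324 + 2448 \sqrt{62}\right)} = \sqrt{1924125 - \left(159324 + 2448 \sqrt{62}\right)} = \sqrt{1764801 - 2448 \sqrt{62}}$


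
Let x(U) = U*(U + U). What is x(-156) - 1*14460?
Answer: 34212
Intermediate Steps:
x(U) = 2*U² (x(U) = U*(2*U) = 2*U²)
x(-156) - 1*14460 = 2*(-156)² - 1*14460 = 2*24336 - 14460 = 48672 - 14460 = 34212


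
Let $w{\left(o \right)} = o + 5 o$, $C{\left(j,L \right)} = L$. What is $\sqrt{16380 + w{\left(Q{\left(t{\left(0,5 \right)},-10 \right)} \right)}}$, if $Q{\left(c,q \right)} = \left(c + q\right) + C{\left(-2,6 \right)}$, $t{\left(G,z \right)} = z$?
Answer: $\sqrt{16386} \approx 128.01$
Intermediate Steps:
$Q{\left(c,q \right)} = 6 + c + q$ ($Q{\left(c,q \right)} = \left(c + q\right) + 6 = 6 + c + q$)
$w{\left(o \right)} = 6 o$
$\sqrt{16380 + w{\left(Q{\left(t{\left(0,5 \right)},-10 \right)} \right)}} = \sqrt{16380 + 6 \left(6 + 5 - 10\right)} = \sqrt{16380 + 6 \cdot 1} = \sqrt{16380 + 6} = \sqrt{16386}$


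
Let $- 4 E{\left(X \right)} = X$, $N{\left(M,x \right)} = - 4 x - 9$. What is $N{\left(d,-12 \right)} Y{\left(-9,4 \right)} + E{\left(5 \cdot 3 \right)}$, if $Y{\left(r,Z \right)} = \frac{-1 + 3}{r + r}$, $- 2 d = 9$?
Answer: $- \frac{97}{12} \approx -8.0833$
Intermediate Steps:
$d = - \frac{9}{2}$ ($d = \left(- \frac{1}{2}\right) 9 = - \frac{9}{2} \approx -4.5$)
$Y{\left(r,Z \right)} = \frac{1}{r}$ ($Y{\left(r,Z \right)} = \frac{2}{2 r} = 2 \frac{1}{2 r} = \frac{1}{r}$)
$N{\left(M,x \right)} = -9 - 4 x$
$E{\left(X \right)} = - \frac{X}{4}$
$N{\left(d,-12 \right)} Y{\left(-9,4 \right)} + E{\left(5 \cdot 3 \right)} = \frac{-9 - -48}{-9} - \frac{5 \cdot 3}{4} = \left(-9 + 48\right) \left(- \frac{1}{9}\right) - \frac{15}{4} = 39 \left(- \frac{1}{9}\right) - \frac{15}{4} = - \frac{13}{3} - \frac{15}{4} = - \frac{97}{12}$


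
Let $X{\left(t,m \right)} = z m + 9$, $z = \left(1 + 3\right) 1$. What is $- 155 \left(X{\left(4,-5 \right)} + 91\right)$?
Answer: $-12400$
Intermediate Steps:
$z = 4$ ($z = 4 \cdot 1 = 4$)
$X{\left(t,m \right)} = 9 + 4 m$ ($X{\left(t,m \right)} = 4 m + 9 = 9 + 4 m$)
$- 155 \left(X{\left(4,-5 \right)} + 91\right) = - 155 \left(\left(9 + 4 \left(-5\right)\right) + 91\right) = - 155 \left(\left(9 - 20\right) + 91\right) = - 155 \left(-11 + 91\right) = \left(-155\right) 80 = -12400$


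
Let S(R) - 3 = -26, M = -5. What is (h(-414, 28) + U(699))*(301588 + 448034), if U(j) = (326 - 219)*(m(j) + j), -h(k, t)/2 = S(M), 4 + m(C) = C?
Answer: 111846600888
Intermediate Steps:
S(R) = -23 (S(R) = 3 - 26 = -23)
m(C) = -4 + C
h(k, t) = 46 (h(k, t) = -2*(-23) = 46)
U(j) = -428 + 214*j (U(j) = (326 - 219)*((-4 + j) + j) = 107*(-4 + 2*j) = -428 + 214*j)
(h(-414, 28) + U(699))*(301588 + 448034) = (46 + (-428 + 214*699))*(301588 + 448034) = (46 + (-428 + 149586))*749622 = (46 + 149158)*749622 = 149204*749622 = 111846600888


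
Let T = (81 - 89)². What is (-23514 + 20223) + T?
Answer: -3227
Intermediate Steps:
T = 64 (T = (-8)² = 64)
(-23514 + 20223) + T = (-23514 + 20223) + 64 = -3291 + 64 = -3227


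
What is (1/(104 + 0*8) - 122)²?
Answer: 160959969/10816 ≈ 14882.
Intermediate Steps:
(1/(104 + 0*8) - 122)² = (1/(104 + 0) - 122)² = (1/104 - 122)² = (-12687/104)² = 160959969/10816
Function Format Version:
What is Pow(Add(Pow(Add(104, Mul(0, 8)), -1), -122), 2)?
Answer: Rational(160959969, 10816) ≈ 14882.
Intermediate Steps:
Pow(Add(Pow(Add(104, Mul(0, 8)), -1), -122), 2) = Pow(Add(Pow(Add(104, 0), -1), -122), 2) = Pow(Add(Pow(104, -1), -122), 2) = Pow(Add(Rational(1, 104), -122), 2) = Pow(Rational(-12687, 104), 2) = Rational(160959969, 10816)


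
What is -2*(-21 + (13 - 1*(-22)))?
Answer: -28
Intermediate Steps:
-2*(-21 + (13 - 1*(-22))) = -2*(-21 + (13 + 22)) = -2*(-21 + 35) = -2*14 = -28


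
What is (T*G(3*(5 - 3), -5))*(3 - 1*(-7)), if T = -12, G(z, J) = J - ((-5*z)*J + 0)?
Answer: 18600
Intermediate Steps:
G(z, J) = J + 5*J*z (G(z, J) = J - (-5*J*z + 0) = J - (-5)*J*z = J + 5*J*z)
(T*G(3*(5 - 3), -5))*(3 - 1*(-7)) = (-(-60)*(1 + 5*(3*(5 - 3))))*(3 - 1*(-7)) = (-(-60)*(1 + 5*(3*2)))*(3 + 7) = -(-60)*(1 + 5*6)*10 = -(-60)*(1 + 30)*10 = -(-60)*31*10 = -12*(-155)*10 = 1860*10 = 18600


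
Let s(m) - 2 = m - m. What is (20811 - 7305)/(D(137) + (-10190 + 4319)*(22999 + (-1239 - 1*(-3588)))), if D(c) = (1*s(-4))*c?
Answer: -6753/74408917 ≈ -9.0755e-5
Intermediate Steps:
s(m) = 2 (s(m) = 2 + (m - m) = 2 + 0 = 2)
D(c) = 2*c (D(c) = (1*2)*c = 2*c)
(20811 - 7305)/(D(137) + (-10190 + 4319)*(22999 + (-1239 - 1*(-3588)))) = (20811 - 7305)/(2*137 + (-10190 + 4319)*(22999 + (-1239 - 1*(-3588)))) = 13506/(274 - 5871*(22999 + (-1239 + 3588))) = 13506/(274 - 5871*(22999 + 2349)) = 13506/(274 - 5871*25348) = 13506/(274 - 148818108) = 13506/(-148817834) = 13506*(-1/148817834) = -6753/74408917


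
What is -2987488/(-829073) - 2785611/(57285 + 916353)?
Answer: 28536046321/38438903694 ≈ 0.74237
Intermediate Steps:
-2987488/(-829073) - 2785611/(57285 + 916353) = -2987488*(-1/829073) - 2785611/973638 = 426784/118439 - 2785611*1/973638 = 426784/118439 - 928537/324546 = 28536046321/38438903694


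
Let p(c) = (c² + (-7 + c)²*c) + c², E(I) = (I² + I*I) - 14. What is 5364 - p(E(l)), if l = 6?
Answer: -152222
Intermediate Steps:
E(I) = -14 + 2*I² (E(I) = (I² + I²) - 14 = 2*I² - 14 = -14 + 2*I²)
p(c) = 2*c² + c*(-7 + c)² (p(c) = (c² + c*(-7 + c)²) + c² = 2*c² + c*(-7 + c)²)
5364 - p(E(l)) = 5364 - (-14 + 2*6²)*((-7 + (-14 + 2*6²))² + 2*(-14 + 2*6²)) = 5364 - (-14 + 2*36)*((-7 + (-14 + 2*36))² + 2*(-14 + 2*36)) = 5364 - (-14 + 72)*((-7 + (-14 + 72))² + 2*(-14 + 72)) = 5364 - 58*((-7 + 58)² + 2*58) = 5364 - 58*(51² + 116) = 5364 - 58*(2601 + 116) = 5364 - 58*2717 = 5364 - 1*157586 = 5364 - 157586 = -152222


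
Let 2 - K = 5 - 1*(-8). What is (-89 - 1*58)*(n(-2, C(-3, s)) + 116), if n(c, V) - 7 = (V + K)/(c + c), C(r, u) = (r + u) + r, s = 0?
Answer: -74823/4 ≈ -18706.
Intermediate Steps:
K = -11 (K = 2 - (5 - 1*(-8)) = 2 - (5 + 8) = 2 - 1*13 = 2 - 13 = -11)
C(r, u) = u + 2*r
n(c, V) = 7 + (-11 + V)/(2*c) (n(c, V) = 7 + (V - 11)/(c + c) = 7 + (-11 + V)/((2*c)) = 7 + (-11 + V)*(1/(2*c)) = 7 + (-11 + V)/(2*c))
(-89 - 1*58)*(n(-2, C(-3, s)) + 116) = (-89 - 1*58)*((½)*(-11 + (0 + 2*(-3)) + 14*(-2))/(-2) + 116) = (-89 - 58)*((½)*(-½)*(-11 + (0 - 6) - 28) + 116) = -147*((½)*(-½)*(-11 - 6 - 28) + 116) = -147*((½)*(-½)*(-45) + 116) = -147*(45/4 + 116) = -147*509/4 = -74823/4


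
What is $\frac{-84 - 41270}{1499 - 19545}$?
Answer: $\frac{20677}{9023} \approx 2.2916$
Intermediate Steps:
$\frac{-84 - 41270}{1499 - 19545} = \frac{-84 - 41270}{-18046} = \left(-41354\right) \left(- \frac{1}{18046}\right) = \frac{20677}{9023}$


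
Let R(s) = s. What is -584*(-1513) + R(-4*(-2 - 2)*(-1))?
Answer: 883576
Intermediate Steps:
-584*(-1513) + R(-4*(-2 - 2)*(-1)) = -584*(-1513) - 4*(-2 - 2)*(-1) = 883592 - 4*(-4)*(-1) = 883592 + 16*(-1) = 883592 - 16 = 883576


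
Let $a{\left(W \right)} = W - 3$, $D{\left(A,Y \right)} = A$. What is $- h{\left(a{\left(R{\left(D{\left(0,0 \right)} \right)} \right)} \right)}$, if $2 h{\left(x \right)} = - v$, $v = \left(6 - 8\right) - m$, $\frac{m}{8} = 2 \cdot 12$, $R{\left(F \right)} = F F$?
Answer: $-97$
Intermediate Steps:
$R{\left(F \right)} = F^{2}$
$m = 192$ ($m = 8 \cdot 2 \cdot 12 = 8 \cdot 24 = 192$)
$a{\left(W \right)} = -3 + W$
$v = -194$ ($v = \left(6 - 8\right) - 192 = -2 - 192 = -194$)
$h{\left(x \right)} = 97$ ($h{\left(x \right)} = \frac{\left(-1\right) \left(-194\right)}{2} = \frac{1}{2} \cdot 194 = 97$)
$- h{\left(a{\left(R{\left(D{\left(0,0 \right)} \right)} \right)} \right)} = \left(-1\right) 97 = -97$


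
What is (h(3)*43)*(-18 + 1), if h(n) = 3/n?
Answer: -731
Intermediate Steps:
(h(3)*43)*(-18 + 1) = ((3/3)*43)*(-18 + 1) = ((3*(1/3))*43)*(-17) = (1*43)*(-17) = 43*(-17) = -731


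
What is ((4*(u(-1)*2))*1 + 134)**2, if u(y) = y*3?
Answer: 12100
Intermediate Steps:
u(y) = 3*y
((4*(u(-1)*2))*1 + 134)**2 = ((4*((3*(-1))*2))*1 + 134)**2 = ((4*(-3*2))*1 + 134)**2 = ((4*(-6))*1 + 134)**2 = (-24*1 + 134)**2 = (-24 + 134)**2 = 110**2 = 12100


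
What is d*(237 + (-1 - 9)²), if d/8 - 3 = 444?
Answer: 1205112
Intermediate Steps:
d = 3576 (d = 24 + 8*444 = 24 + 3552 = 3576)
d*(237 + (-1 - 9)²) = 3576*(237 + (-1 - 9)²) = 3576*(237 + (-10)²) = 3576*(237 + 100) = 3576*337 = 1205112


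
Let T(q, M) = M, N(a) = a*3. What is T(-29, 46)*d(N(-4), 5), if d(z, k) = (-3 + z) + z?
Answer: -1242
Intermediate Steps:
N(a) = 3*a
d(z, k) = -3 + 2*z
T(-29, 46)*d(N(-4), 5) = 46*(-3 + 2*(3*(-4))) = 46*(-3 + 2*(-12)) = 46*(-3 - 24) = 46*(-27) = -1242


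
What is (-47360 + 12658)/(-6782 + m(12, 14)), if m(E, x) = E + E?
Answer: 17351/3379 ≈ 5.1349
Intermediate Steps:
m(E, x) = 2*E
(-47360 + 12658)/(-6782 + m(12, 14)) = (-47360 + 12658)/(-6782 + 2*12) = -34702/(-6782 + 24) = -34702/(-6758) = -34702*(-1/6758) = 17351/3379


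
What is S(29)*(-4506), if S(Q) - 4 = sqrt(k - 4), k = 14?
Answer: -18024 - 4506*sqrt(10) ≈ -32273.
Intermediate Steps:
S(Q) = 4 + sqrt(10) (S(Q) = 4 + sqrt(14 - 4) = 4 + sqrt(10))
S(29)*(-4506) = (4 + sqrt(10))*(-4506) = -18024 - 4506*sqrt(10)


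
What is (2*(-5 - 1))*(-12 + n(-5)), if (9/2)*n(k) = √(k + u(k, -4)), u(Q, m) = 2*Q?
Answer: 144 - 8*I*√15/3 ≈ 144.0 - 10.328*I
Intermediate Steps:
n(k) = 2*√3*√k/9 (n(k) = 2*√(k + 2*k)/9 = 2*√(3*k)/9 = 2*(√3*√k)/9 = 2*√3*√k/9)
(2*(-5 - 1))*(-12 + n(-5)) = (2*(-5 - 1))*(-12 + 2*√3*√(-5)/9) = (2*(-6))*(-12 + 2*√3*(I*√5)/9) = -12*(-12 + 2*I*√15/9) = 144 - 8*I*√15/3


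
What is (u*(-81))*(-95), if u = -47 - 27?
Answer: -569430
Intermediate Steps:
u = -74
(u*(-81))*(-95) = -74*(-81)*(-95) = 5994*(-95) = -569430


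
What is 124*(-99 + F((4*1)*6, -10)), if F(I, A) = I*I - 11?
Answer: 57784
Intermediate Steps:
F(I, A) = -11 + I² (F(I, A) = I² - 11 = -11 + I²)
124*(-99 + F((4*1)*6, -10)) = 124*(-99 + (-11 + ((4*1)*6)²)) = 124*(-99 + (-11 + (4*6)²)) = 124*(-99 + (-11 + 24²)) = 124*(-99 + (-11 + 576)) = 124*(-99 + 565) = 124*466 = 57784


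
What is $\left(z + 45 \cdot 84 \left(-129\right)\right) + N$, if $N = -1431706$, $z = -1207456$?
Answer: $-3126782$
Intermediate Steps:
$\left(z + 45 \cdot 84 \left(-129\right)\right) + N = \left(-1207456 + 45 \cdot 84 \left(-129\right)\right) - 1431706 = \left(-1207456 + 3780 \left(-129\right)\right) - 1431706 = \left(-1207456 - 487620\right) - 1431706 = -1695076 - 1431706 = -3126782$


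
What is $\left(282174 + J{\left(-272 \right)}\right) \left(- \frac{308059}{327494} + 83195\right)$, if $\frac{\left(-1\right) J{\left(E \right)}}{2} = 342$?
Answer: $\frac{3834675676616895}{163747} \approx 2.3418 \cdot 10^{10}$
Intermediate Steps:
$J{\left(E \right)} = -684$ ($J{\left(E \right)} = \left(-2\right) 342 = -684$)
$\left(282174 + J{\left(-272 \right)}\right) \left(- \frac{308059}{327494} + 83195\right) = \left(282174 - 684\right) \left(- \frac{308059}{327494} + 83195\right) = 281490 \left(\left(-308059\right) \frac{1}{327494} + 83195\right) = 281490 \left(- \frac{308059}{327494} + 83195\right) = 281490 \cdot \frac{27245555271}{327494} = \frac{3834675676616895}{163747}$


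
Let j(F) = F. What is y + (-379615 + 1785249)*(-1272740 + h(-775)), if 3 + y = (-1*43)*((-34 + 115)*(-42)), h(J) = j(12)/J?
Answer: -1386480031797283/775 ≈ -1.7890e+12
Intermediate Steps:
h(J) = 12/J
y = 146283 (y = -3 + (-1*43)*((-34 + 115)*(-42)) = -3 - 3483*(-42) = -3 - 43*(-3402) = -3 + 146286 = 146283)
y + (-379615 + 1785249)*(-1272740 + h(-775)) = 146283 + (-379615 + 1785249)*(-1272740 + 12/(-775)) = 146283 + 1405634*(-1272740 + 12*(-1/775)) = 146283 + 1405634*(-1272740 - 12/775) = 146283 + 1405634*(-986373512/775) = 146283 - 1386480145166608/775 = -1386480031797283/775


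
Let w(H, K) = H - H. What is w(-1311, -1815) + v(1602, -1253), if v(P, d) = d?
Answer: -1253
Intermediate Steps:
w(H, K) = 0
w(-1311, -1815) + v(1602, -1253) = 0 - 1253 = -1253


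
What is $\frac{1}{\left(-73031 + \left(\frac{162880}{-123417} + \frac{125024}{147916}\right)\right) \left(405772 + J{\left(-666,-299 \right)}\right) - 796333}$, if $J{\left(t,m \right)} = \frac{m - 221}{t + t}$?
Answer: $- \frac{1519757801919}{45037950000014531413033} \approx -3.3744 \cdot 10^{-11}$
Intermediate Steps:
$J{\left(t,m \right)} = \frac{-221 + m}{2 t}$
$\frac{1}{\left(-73031 + \left(\frac{162880}{-123417} + \frac{125024}{147916}\right)\right) \left(405772 + J{\left(-666,-299 \right)}\right) - 796333} = \frac{1}{\left(-73031 + \left(\frac{162880}{-123417} + \frac{125024}{147916}\right)\right) \left(405772 + \frac{-221 - 299}{2 \left(-666\right)}\right) - 796333} = \frac{1}{\left(-73031 + \left(162880 \left(- \frac{1}{123417}\right) + 125024 \cdot \frac{1}{147916}\right)\right) \left(405772 + \frac{1}{2} \left(- \frac{1}{666}\right) \left(-520\right)\right) - 796333} = \frac{1}{\left(-73031 + \left(- \frac{162880}{123417} + \frac{31256}{36979}\right)\right) \left(405772 + \frac{130}{333}\right) - 796333} = \frac{1}{\left(-73031 - \frac{2165617768}{4563837243}\right) \frac{135122206}{333} - 796333} = \frac{1}{\left(- \frac{333303763311301}{4563837243}\right) \frac{135122206}{333} - 796333} = \frac{1}{- \frac{45036739766724855850006}{1519757801919} - 796333} = \frac{1}{- \frac{45037950000014531413033}{1519757801919}} = - \frac{1519757801919}{45037950000014531413033}$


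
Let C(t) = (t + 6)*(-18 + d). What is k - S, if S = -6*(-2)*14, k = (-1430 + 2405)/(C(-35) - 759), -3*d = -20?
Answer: -219813/1291 ≈ -170.27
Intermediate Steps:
d = 20/3 (d = -⅓*(-20) = 20/3 ≈ 6.6667)
C(t) = -68 - 34*t/3 (C(t) = (t + 6)*(-18 + 20/3) = (6 + t)*(-34/3) = -68 - 34*t/3)
k = -2925/1291 (k = (-1430 + 2405)/((-68 - 34/3*(-35)) - 759) = 975/((-68 + 1190/3) - 759) = 975/(986/3 - 759) = 975/(-1291/3) = 975*(-3/1291) = -2925/1291 ≈ -2.2657)
S = 168 (S = 12*14 = 168)
k - S = -2925/1291 - 1*168 = -2925/1291 - 168 = -219813/1291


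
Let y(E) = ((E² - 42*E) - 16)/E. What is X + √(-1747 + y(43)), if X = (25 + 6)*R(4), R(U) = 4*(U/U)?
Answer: 124 + I*√3229042/43 ≈ 124.0 + 41.79*I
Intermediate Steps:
y(E) = (-16 + E² - 42*E)/E
R(U) = 4 (R(U) = 4*1 = 4)
X = 124 (X = (25 + 6)*4 = 31*4 = 124)
X + √(-1747 + y(43)) = 124 + √(-1747 + (-42 + 43 - 16/43)) = 124 + √(-1747 + 27/43) = 124 + √(-75094/43) = 124 + I*√3229042/43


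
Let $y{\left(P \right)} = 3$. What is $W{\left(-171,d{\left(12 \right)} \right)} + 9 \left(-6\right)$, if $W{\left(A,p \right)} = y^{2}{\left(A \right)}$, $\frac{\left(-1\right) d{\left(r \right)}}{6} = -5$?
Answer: $-45$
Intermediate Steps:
$d{\left(r \right)} = 30$ ($d{\left(r \right)} = \left(-6\right) \left(-5\right) = 30$)
$W{\left(A,p \right)} = 9$ ($W{\left(A,p \right)} = 3^{2} = 9$)
$W{\left(-171,d{\left(12 \right)} \right)} + 9 \left(-6\right) = 9 + 9 \left(-6\right) = 9 - 54 = -45$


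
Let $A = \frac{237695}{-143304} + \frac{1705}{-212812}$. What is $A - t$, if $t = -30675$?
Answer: $\frac{233859711020185}{7624202712} \approx 30673.0$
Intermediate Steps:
$A = - \frac{12707170415}{7624202712}$ ($A = 237695 \left(- \frac{1}{143304}\right) + 1705 \left(- \frac{1}{212812}\right) = - \frac{237695}{143304} - \frac{1705}{212812} = - \frac{12707170415}{7624202712} \approx -1.6667$)
$A - t = - \frac{12707170415}{7624202712} - -30675 = - \frac{12707170415}{7624202712} + 30675 = \frac{233859711020185}{7624202712}$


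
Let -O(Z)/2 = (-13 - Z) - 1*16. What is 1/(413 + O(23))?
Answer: 1/517 ≈ 0.0019342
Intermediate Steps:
O(Z) = 58 + 2*Z (O(Z) = -2*((-13 - Z) - 1*16) = -2*((-13 - Z) - 16) = -2*(-29 - Z) = 58 + 2*Z)
1/(413 + O(23)) = 1/(413 + (58 + 2*23)) = 1/(413 + (58 + 46)) = 1/(413 + 104) = 1/517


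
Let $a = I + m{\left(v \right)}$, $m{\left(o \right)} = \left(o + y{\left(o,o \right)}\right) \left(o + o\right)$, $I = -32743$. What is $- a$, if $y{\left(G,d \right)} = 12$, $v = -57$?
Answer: $27613$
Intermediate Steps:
$m{\left(o \right)} = 2 o \left(12 + o\right)$ ($m{\left(o \right)} = \left(o + 12\right) \left(o + o\right) = \left(12 + o\right) 2 o = 2 o \left(12 + o\right)$)
$a = -27613$ ($a = -32743 + 2 \left(-57\right) \left(12 - 57\right) = -32743 + 2 \left(-57\right) \left(-45\right) = -32743 + 5130 = -27613$)
$- a = \left(-1\right) \left(-27613\right) = 27613$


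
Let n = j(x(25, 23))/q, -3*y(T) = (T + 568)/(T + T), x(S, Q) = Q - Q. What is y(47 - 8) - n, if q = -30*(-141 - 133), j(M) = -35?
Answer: -166045/64116 ≈ -2.5898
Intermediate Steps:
x(S, Q) = 0
q = 8220 (q = -30*(-274) = 8220)
y(T) = -(568 + T)/(6*T) (y(T) = -(T + 568)/(3*(T + T)) = -(568 + T)/(3*(2*T)) = -(568 + T)*1/(2*T)/3 = -(568 + T)/(6*T))
n = -7/1644 (n = -35/8220 = -35*1/8220 = -7/1644 ≈ -0.0042579)
y(47 - 8) - n = (-568 - (47 - 8))/(6*(47 - 8)) - 1*(-7/1644) = (⅙)*(-568 - 1*39)/39 + 7/1644 = (⅙)*(1/39)*(-568 - 39) + 7/1644 = (⅙)*(1/39)*(-607) + 7/1644 = -607/234 + 7/1644 = -166045/64116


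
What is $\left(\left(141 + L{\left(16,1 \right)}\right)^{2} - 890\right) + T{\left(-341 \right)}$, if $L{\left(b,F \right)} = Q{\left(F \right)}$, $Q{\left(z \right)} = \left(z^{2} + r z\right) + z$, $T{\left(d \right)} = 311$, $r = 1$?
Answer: $20157$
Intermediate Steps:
$Q{\left(z \right)} = z^{2} + 2 z$ ($Q{\left(z \right)} = \left(z^{2} + 1 z\right) + z = \left(z^{2} + z\right) + z = \left(z + z^{2}\right) + z = z^{2} + 2 z$)
$L{\left(b,F \right)} = F \left(2 + F\right)$
$\left(\left(141 + L{\left(16,1 \right)}\right)^{2} - 890\right) + T{\left(-341 \right)} = \left(\left(141 + 1 \left(2 + 1\right)\right)^{2} - 890\right) + 311 = \left(\left(141 + 1 \cdot 3\right)^{2} - 890\right) + 311 = \left(\left(141 + 3\right)^{2} - 890\right) + 311 = \left(144^{2} - 890\right) + 311 = \left(20736 - 890\right) + 311 = 19846 + 311 = 20157$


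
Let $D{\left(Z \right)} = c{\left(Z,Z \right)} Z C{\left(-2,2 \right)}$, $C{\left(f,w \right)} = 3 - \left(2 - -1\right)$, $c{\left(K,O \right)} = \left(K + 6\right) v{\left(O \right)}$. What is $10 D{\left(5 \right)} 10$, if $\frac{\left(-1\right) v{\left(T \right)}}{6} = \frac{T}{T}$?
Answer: $0$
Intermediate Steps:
$v{\left(T \right)} = -6$ ($v{\left(T \right)} = - 6 \frac{T}{T} = \left(-6\right) 1 = -6$)
$c{\left(K,O \right)} = -36 - 6 K$ ($c{\left(K,O \right)} = \left(K + 6\right) \left(-6\right) = \left(6 + K\right) \left(-6\right) = -36 - 6 K$)
$C{\left(f,w \right)} = 0$ ($C{\left(f,w \right)} = 3 - \left(2 + 1\right) = 3 - 3 = 0$)
$D{\left(Z \right)} = 0$ ($D{\left(Z \right)} = \left(-36 - 6 Z\right) Z 0 = Z \left(-36 - 6 Z\right) 0 = 0$)
$10 D{\left(5 \right)} 10 = 10 \cdot 0 \cdot 10 = 0 \cdot 10 = 0$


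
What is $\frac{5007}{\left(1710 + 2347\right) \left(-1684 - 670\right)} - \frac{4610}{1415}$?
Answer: $- \frac{8806681097}{2702700374} \approx -3.2585$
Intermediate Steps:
$\frac{5007}{\left(1710 + 2347\right) \left(-1684 - 670\right)} - \frac{4610}{1415} = \frac{5007}{4057 \left(-2354\right)} - \frac{922}{283} = \frac{5007}{-9550178} - \frac{922}{283} = 5007 \left(- \frac{1}{9550178}\right) - \frac{922}{283} = - \frac{5007}{9550178} - \frac{922}{283} = - \frac{8806681097}{2702700374}$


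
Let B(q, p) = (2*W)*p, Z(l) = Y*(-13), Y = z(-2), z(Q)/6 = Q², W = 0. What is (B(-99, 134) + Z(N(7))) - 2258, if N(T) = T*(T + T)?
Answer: -2570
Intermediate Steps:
z(Q) = 6*Q²
Y = 24 (Y = 6*(-2)² = 6*4 = 24)
N(T) = 2*T² (N(T) = T*(2*T) = 2*T²)
Z(l) = -312 (Z(l) = 24*(-13) = -312)
B(q, p) = 0 (B(q, p) = (2*0)*p = 0*p = 0)
(B(-99, 134) + Z(N(7))) - 2258 = (0 - 312) - 2258 = -312 - 2258 = -2570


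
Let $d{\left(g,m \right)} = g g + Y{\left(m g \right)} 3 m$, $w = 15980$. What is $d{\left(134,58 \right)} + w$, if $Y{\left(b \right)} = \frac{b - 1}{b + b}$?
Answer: $\frac{9118161}{268} \approx 34023.0$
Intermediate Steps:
$Y{\left(b \right)} = \frac{-1 + b}{2 b}$
$d{\left(g,m \right)} = g^{2} + \frac{3 \left(-1 + g m\right)}{2 g}$ ($d{\left(g,m \right)} = g g + \frac{-1 + m g}{2 m g} 3 m = g^{2} + \frac{-1 + g m}{2 g m} 3 m = g^{2} + \frac{3 \left(-1 + g m\right)}{2 g m} m = g^{2} + \frac{3 \left(-1 + g m\right)}{2 g}$)
$d{\left(134,58 \right)} + w = \left(134^{2} - \frac{3}{2 \cdot 134} + \frac{3}{2} \cdot 58\right) + 15980 = \left(17956 - \frac{3}{268} + 87\right) + 15980 = \frac{4835521}{268} + 15980 = \frac{9118161}{268}$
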